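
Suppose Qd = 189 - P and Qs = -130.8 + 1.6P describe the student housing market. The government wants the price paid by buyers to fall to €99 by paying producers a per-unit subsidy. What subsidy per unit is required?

At a buyer price of 99, quantity demanded is 189 − 1·99 = 90.
Sellers supply 90 only when they receive Ps with -130.8 + 1.6·Ps = 90, i.e. Ps = 138.
s = Ps − Pb = 138 − 99 = 39.

Required subsidy s = €39 per unit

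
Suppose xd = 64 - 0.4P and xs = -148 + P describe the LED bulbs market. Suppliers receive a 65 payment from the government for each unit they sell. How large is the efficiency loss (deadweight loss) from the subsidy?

Pre-subsidy: 64 - 0.4P = -148 + P gives P* = 1060/7, x* = 24/7.
With the subsidy, sellers receive Ps = Pb + 65 for each unit, where Pb is the price buyers pay.
Supply in terms of Pb becomes xs = -148 + 1(Pb + 65) = -83 + Pb. Setting this equal to demand: 64 - 0.4Pb = -83 + Pb, so Pb = 105.
Sellers receive Ps = 105 + 65 = 170; x' = 64 − 0.4·105 = 22.
The subsidy expands output by 22 − 24/7 = 130/7 past the efficient level; on those units the gap between marginal cost and willingness to pay runs from 0 up to 65.
DWL = ½ × 65 × 130/7 = 4225/7.

Deadweight loss = 4225/7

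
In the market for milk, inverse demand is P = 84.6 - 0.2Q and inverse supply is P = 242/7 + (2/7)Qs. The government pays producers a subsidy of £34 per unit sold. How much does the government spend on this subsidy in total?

Government cost = £5882

Pre-subsidy: 84.6 - 0.2Q = 242/7 + (2/7)Q gives Q* = 103 and P* = 64.
With the subsidy, sellers receive Ps = Pb + 34 for each unit, where Pb is the price buyers pay.
On the curves, Pb = 84.6 - 0.2Q and Ps = 242/7 + (2/7)Q; the wedge Ps − Pb = 34 gives 242/7 + (2/7)Q − (84.6 - 0.2Q) = 34, so Q' = 173.
Then Pb = 84.6 − 0.2·173 = 50 and Ps = 242/7 + (2/7)·173 = 84.
Government outlay = subsidy × quantity = 34 × 173 = 5882.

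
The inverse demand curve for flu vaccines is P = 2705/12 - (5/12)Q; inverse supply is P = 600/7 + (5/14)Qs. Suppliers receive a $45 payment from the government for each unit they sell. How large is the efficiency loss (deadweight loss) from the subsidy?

Pre-subsidy: 2705/12 - (5/12)Q = 600/7 + (5/14)Q gives Q* = 2347/13 and P* = 3905/26.
With the subsidy, sellers receive Ps = Pb + 45 for each unit, where Pb is the price buyers pay.
On the curves, Pb = 2705/12 - (5/12)Q and Ps = 600/7 + (5/14)Q; the wedge Ps − Pb = 45 gives 600/7 + (5/14)Q − (2705/12 - (5/12)Q) = 45, so Q' = 3103/13.
Then Pb = 2705/12 − (5/12)·(3103/13) = 3275/26 and Ps = 600/7 + (5/14)·(3103/13) = 4445/26.
The subsidy expands output by 3103/13 − 2347/13 = 756/13 past the efficient level; on those units the gap between marginal cost and willingness to pay runs from 0 up to 45.
DWL = ½ × 45 × 756/13 = 17010/13.

Deadweight loss = 17010/13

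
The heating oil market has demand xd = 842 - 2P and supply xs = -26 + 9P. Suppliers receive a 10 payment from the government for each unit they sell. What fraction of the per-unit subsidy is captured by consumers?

Consumer share = 9/11

Pre-subsidy: 842 - 2P = -26 + 9P gives P* = 868/11, x* = 7526/11.
With the subsidy, sellers receive Ps = Pb + 10 for each unit, where Pb is the price buyers pay.
Supply in terms of Pb becomes xs = -26 + 9(Pb + 10) = 64 + 9Pb. Setting this equal to demand: 842 - 2Pb = 64 + 9Pb, so Pb = 778/11.
Sellers receive Ps = 778/11 + 10 = 888/11; x' = 842 − 2·(778/11) = 7706/11.
Buyers' price falls by P* − Pb = 868/11 − 778/11 = 90/11; sellers' price rises by Ps − P* = 888/11 − 868/11 = 20/11.
So consumers capture (90/11)/10 = 9/11 of each unit of subsidy.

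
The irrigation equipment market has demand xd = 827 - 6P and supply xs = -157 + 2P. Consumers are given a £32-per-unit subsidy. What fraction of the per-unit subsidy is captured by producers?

Producer share = 0.75

Pre-subsidy: 827 - 6P = -157 + 2P gives P* = 123, x* = 89.
With the rebate, buyers effectively pay Pb = Ps − 32, where Ps is the price sellers receive.
Demand in terms of Ps becomes xd = 827 − 6(Ps − 32) = 1019 - 6Ps. Setting this equal to supply: 1019 - 6Ps = -157 + 2Ps, so Ps = 147.
Buyers pay Pb = 147 − 32 = 115; x' = -157 + 2·147 = 137.
Buyers' price falls by P* − Pb = 123 − 115 = 8; sellers' price rises by Ps − P* = 147 − 123 = 24.
So producers capture 24/32 = 0.75 of each unit of subsidy.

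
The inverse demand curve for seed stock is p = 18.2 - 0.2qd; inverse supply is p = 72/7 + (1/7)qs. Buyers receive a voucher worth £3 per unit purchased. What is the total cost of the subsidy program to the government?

Pre-subsidy: 18.2 - 0.2q = 72/7 + (1/7)q gives q* = 277/12 and p* = 163/12.
With the rebate, buyers effectively pay pb = ps − 3, where ps is the price sellers receive.
On the curves, pb = 18.2 - 0.2q and ps = 72/7 + (1/7)q; the wedge ps − pb = 3 gives 72/7 + (1/7)q − (18.2 - 0.2q) = 3, so q' = 191/6.
Then pb = 18.2 − 0.2·(191/6) = 71/6 and ps = 72/7 + (1/7)·(191/6) = 89/6.
Government outlay = subsidy × quantity = 3 × 191/6 = 95.5.

Government cost = £95.5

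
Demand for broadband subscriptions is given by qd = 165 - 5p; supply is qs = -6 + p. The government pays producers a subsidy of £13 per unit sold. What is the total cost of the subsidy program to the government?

Government cost = 1300/3

Pre-subsidy: 165 - 5p = -6 + p gives p* = 28.5, q* = 22.5.
With the subsidy, sellers receive ps = pb + 13 for each unit, where pb is the price buyers pay.
Supply in terms of pb becomes qs = -6 + 1(pb + 13) = 7 + pb. Setting this equal to demand: 165 - 5pb = 7 + pb, so pb = 79/3.
Sellers receive ps = 79/3 + 13 = 118/3; q' = 165 − 5·(79/3) = 100/3.
Government outlay = subsidy × quantity = 13 × 100/3 = 1300/3.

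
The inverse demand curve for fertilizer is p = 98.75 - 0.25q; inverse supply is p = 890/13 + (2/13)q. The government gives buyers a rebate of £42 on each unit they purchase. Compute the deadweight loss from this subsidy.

Deadweight loss = £2184

Pre-subsidy: 98.75 - 0.25q = 890/13 + (2/13)q gives q* = 75 and p* = 80.
With the rebate, buyers effectively pay pb = ps − 42, where ps is the price sellers receive.
On the curves, pb = 98.75 - 0.25q and ps = 890/13 + (2/13)q; the wedge ps − pb = 42 gives 890/13 + (2/13)q − (98.75 - 0.25q) = 42, so q' = 179.
Then pb = 98.75 − 0.25·179 = 54 and ps = 890/13 + (2/13)·179 = 96.
The subsidy expands output by 179 − 75 = 104 past the efficient level; on those units the gap between marginal cost and willingness to pay runs from 0 up to 42.
DWL = ½ × 42 × 104 = 2184.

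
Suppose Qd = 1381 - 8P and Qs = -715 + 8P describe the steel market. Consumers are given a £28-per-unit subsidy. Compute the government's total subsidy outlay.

Pre-subsidy: 1381 - 8P = -715 + 8P gives P* = 131, Q* = 333.
With the rebate, buyers effectively pay Pb = Ps − 28, where Ps is the price sellers receive.
Demand in terms of Ps becomes Qd = 1381 − 8(Ps − 28) = 1605 - 8Ps. Setting this equal to supply: 1605 - 8Ps = -715 + 8Ps, so Ps = 145.
Buyers pay Pb = 145 − 28 = 117; Q' = -715 + 8·145 = 445.
Government outlay = subsidy × quantity = 28 × 445 = 12460.

Government cost = £12460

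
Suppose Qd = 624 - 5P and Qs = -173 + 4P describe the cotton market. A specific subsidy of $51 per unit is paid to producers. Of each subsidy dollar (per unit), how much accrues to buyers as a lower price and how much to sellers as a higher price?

Buyers gain 68/3 per unit; sellers gain 85/3 per unit

Pre-subsidy: 624 - 5P = -173 + 4P gives P* = 797/9, Q* = 1631/9.
With the subsidy, sellers receive Ps = Pb + 51 for each unit, where Pb is the price buyers pay.
Supply in terms of Pb becomes Qs = -173 + 4(Pb + 51) = 31 + 4Pb. Setting this equal to demand: 624 - 5Pb = 31 + 4Pb, so Pb = 593/9.
Sellers receive Ps = 593/9 + 51 = 1052/9; Q' = 624 − 5·(593/9) = 2651/9.
Buyers' price falls by P* − Pb = 797/9 − 593/9 = 68/3; sellers' price rises by Ps − P* = 1052/9 − 797/9 = 85/3.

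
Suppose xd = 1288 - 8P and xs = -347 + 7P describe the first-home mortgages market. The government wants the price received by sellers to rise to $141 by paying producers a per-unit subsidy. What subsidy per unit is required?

Required subsidy s = $60 per unit

At a seller price of 141, quantity supplied is -347 + 7·141 = 640.
Buyers absorb 640 only when they pay Pb with 1288 − 8·Pb = 640, i.e. Pb = 81.
s = Ps − Pb = 141 − 81 = 60.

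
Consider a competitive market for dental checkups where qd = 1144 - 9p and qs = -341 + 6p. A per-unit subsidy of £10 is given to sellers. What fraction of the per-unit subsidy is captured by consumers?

Consumer share = 0.4

Pre-subsidy: 1144 - 9p = -341 + 6p gives p* = 99, q* = 253.
With the subsidy, sellers receive ps = pb + 10 for each unit, where pb is the price buyers pay.
Supply in terms of pb becomes qs = -341 + 6(pb + 10) = -281 + 6pb. Setting this equal to demand: 1144 - 9pb = -281 + 6pb, so pb = 95.
Sellers receive ps = 95 + 10 = 105; q' = 1144 − 9·95 = 289.
Buyers' price falls by p* − pb = 99 − 95 = 4; sellers' price rises by ps − p* = 105 − 99 = 6.
So consumers capture 4/10 = 0.4 of each unit of subsidy.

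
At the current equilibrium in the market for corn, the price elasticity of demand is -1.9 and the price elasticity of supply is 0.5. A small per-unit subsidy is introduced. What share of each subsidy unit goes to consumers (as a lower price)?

For a small subsidy around the equilibrium, the benefit split depends on the relative slopes, which at a point are proportional to the elasticities.
Buyer share = εs/(εs + |εd|) = 0.5/(0.5 + 1.9) = 5/24; seller share = |εd|/(εs + |εd|) = 19/24.

Consumer share = 5/24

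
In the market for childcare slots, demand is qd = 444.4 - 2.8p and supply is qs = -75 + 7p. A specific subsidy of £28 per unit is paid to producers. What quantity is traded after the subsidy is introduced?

Pre-subsidy: 444.4 - 2.8p = -75 + 7p gives p* = 53, q* = 296.
With the subsidy, sellers receive ps = pb + 28 for each unit, where pb is the price buyers pay.
Supply in terms of pb becomes qs = -75 + 7(pb + 28) = 121 + 7pb. Setting this equal to demand: 444.4 - 2.8pb = 121 + 7pb, so pb = 33.
Sellers receive ps = 33 + 28 = 61; q' = 444.4 − 2.8·33 = 352.

q' = 352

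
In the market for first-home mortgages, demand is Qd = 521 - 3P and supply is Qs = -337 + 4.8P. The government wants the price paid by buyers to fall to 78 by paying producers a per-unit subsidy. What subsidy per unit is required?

At a buyer price of 78, quantity demanded is 521 − 3·78 = 287.
Sellers supply 287 only when they receive Ps with -337 + 4.8·Ps = 287, i.e. Ps = 130.
s = Ps − Pb = 130 − 78 = 52.

Required subsidy s = 52 per unit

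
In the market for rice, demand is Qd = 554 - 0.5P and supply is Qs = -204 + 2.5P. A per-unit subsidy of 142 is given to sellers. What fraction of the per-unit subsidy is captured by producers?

Pre-subsidy: 554 - 0.5P = -204 + 2.5P gives P* = 758/3, Q* = 1283/3.
With the subsidy, sellers receive Ps = Pb + 142 for each unit, where Pb is the price buyers pay.
Supply in terms of Pb becomes Qs = -204 + 2.5(Pb + 142) = 151 + 2.5Pb. Setting this equal to demand: 554 - 0.5Pb = 151 + 2.5Pb, so Pb = 403/3.
Sellers receive Ps = 403/3 + 142 = 829/3; Q' = 554 − 0.5·(403/3) = 2921/6.
Buyers' price falls by P* − Pb = 758/3 − 403/3 = 355/3; sellers' price rises by Ps − P* = 829/3 − 758/3 = 71/3.
So producers capture (71/3)/142 = 1/6 of each unit of subsidy.

Producer share = 1/6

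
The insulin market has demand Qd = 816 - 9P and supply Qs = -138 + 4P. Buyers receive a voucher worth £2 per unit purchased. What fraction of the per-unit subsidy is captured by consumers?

Pre-subsidy: 816 - 9P = -138 + 4P gives P* = 954/13, Q* = 2022/13.
With the rebate, buyers effectively pay Pb = Ps − 2, where Ps is the price sellers receive.
Demand in terms of Ps becomes Qd = 816 − 9(Ps − 2) = 834 - 9Ps. Setting this equal to supply: 834 - 9Ps = -138 + 4Ps, so Ps = 972/13.
Buyers pay Pb = 972/13 − 2 = 946/13; Q' = -138 + 4·(972/13) = 2094/13.
Buyers' price falls by P* − Pb = 954/13 − 946/13 = 8/13; sellers' price rises by Ps − P* = 972/13 − 954/13 = 18/13.
So consumers capture (8/13)/2 = 4/13 of each unit of subsidy.

Consumer share = 4/13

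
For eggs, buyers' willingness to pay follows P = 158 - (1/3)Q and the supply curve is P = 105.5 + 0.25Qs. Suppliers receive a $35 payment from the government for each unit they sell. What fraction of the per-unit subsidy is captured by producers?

Pre-subsidy: 158 - (1/3)Q = 105.5 + 0.25Q gives Q* = 90 and P* = 128.
With the subsidy, sellers receive Ps = Pb + 35 for each unit, where Pb is the price buyers pay.
On the curves, Pb = 158 - (1/3)Q and Ps = 105.5 + 0.25Q; the wedge Ps − Pb = 35 gives 105.5 + 0.25Q − (158 - (1/3)Q) = 35, so Q' = 150.
Then Pb = 158 − (1/3)·150 = 108 and Ps = 105.5 + 0.25·150 = 143.
Buyers' price falls by P* − Pb = 128 − 108 = 20; sellers' price rises by Ps − P* = 143 − 128 = 15.
So producers capture 15/35 = 3/7 of each unit of subsidy.

Producer share = 3/7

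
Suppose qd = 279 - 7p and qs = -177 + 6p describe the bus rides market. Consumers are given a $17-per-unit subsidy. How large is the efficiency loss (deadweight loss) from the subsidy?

Pre-subsidy: 279 - 7p = -177 + 6p gives p* = 456/13, q* = 435/13.
With the rebate, buyers effectively pay pb = ps − 17, where ps is the price sellers receive.
Demand in terms of ps becomes qd = 279 − 7(ps − 17) = 398 - 7ps. Setting this equal to supply: 398 - 7ps = -177 + 6ps, so ps = 575/13.
Buyers pay pb = 575/13 − 17 = 354/13; q' = -177 + 6·(575/13) = 1149/13.
The subsidy expands output by 1149/13 − 435/13 = 714/13 past the efficient level; on those units the gap between marginal cost and willingness to pay runs from 0 up to 17.
DWL = ½ × 17 × 714/13 = 6069/13.

Deadweight loss = 6069/13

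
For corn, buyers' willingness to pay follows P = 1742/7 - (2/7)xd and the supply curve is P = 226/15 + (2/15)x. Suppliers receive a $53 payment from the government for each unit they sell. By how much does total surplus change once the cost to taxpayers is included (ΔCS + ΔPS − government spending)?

Pre-subsidy: 1742/7 - (2/7)x = 226/15 + (2/15)x gives x* = 6137/11 and P* = 984/11.
With the subsidy, sellers receive Ps = Pb + 53 for each unit, where Pb is the price buyers pay.
On the curves, Pb = 1742/7 - (2/7)x and Ps = 226/15 + (2/15)x; the wedge Ps − Pb = 53 gives 226/15 + (2/15)x − (1742/7 - (2/7)x) = 53, so x' = 30113/44.
Then Pb = 1742/7 − (2/7)·(30113/44) = 1173/22 and Ps = 226/15 + (2/15)·(30113/44) = 2339/22.
ΔCS = ½(6137/11 + 30113/44)(984/11 − 1173/22) = 43455495/1936; ΔPS = ½(6137/11 + 30113/44)(2339/22 − 984/11) = 20279231/1936.
Government spending = 53 × 30113/44 = 1595989/44.
Net change = 43455495/1936 + 20279231/1936 − 1595989/44 = -294945/88. The loss equals the DWL triangle ½·53·5565/44.

Net change in total surplus = -294945/88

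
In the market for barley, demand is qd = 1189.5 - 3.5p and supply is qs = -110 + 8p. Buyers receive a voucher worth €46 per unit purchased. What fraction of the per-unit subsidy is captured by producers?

Pre-subsidy: 1189.5 - 3.5p = -110 + 8p gives p* = 113, q* = 794.
With the rebate, buyers effectively pay pb = ps − 46, where ps is the price sellers receive.
Demand in terms of ps becomes qd = 1189.5 − 3.5(ps − 46) = 1350.5 - 3.5ps. Setting this equal to supply: 1350.5 - 3.5ps = -110 + 8ps, so ps = 127.
Buyers pay pb = 127 − 46 = 81; q' = -110 + 8·127 = 906.
Buyers' price falls by p* − pb = 113 − 81 = 32; sellers' price rises by ps − p* = 127 − 113 = 14.
So producers capture 14/46 = 7/23 of each unit of subsidy.

Producer share = 7/23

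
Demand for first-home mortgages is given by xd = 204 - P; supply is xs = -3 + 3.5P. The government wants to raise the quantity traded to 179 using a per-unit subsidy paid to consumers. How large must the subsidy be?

At x = 179, invert demand for the buyer price: Pb = (204 − 179)/1 = 25; invert supply for the seller price: Ps = (179 − (-3))/3.5 = 52.
The subsidy must fill the gap: s = Ps − Pb = 52 − 25 = 27.

Required subsidy s = 27 per unit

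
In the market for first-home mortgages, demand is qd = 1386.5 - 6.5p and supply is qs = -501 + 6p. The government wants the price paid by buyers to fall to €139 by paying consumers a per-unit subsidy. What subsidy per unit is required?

At a buyer price of 139, quantity demanded is 1386.5 − 6.5·139 = 483.
Sellers supply 483 only when they receive ps with -501 + 6·ps = 483, i.e. ps = 164.
s = ps − pb = 164 − 139 = 25.

Required subsidy s = €25 per unit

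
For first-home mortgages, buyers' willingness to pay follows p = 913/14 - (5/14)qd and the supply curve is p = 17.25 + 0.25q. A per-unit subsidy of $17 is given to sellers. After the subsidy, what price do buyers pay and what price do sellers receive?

Buyers pay $27; sellers receive $44

Pre-subsidy: 913/14 - (5/14)q = 17.25 + 0.25q gives q* = 79 and p* = 37.
With the subsidy, sellers receive ps = pb + 17 for each unit, where pb is the price buyers pay.
On the curves, pb = 913/14 - (5/14)q and ps = 17.25 + 0.25q; the wedge ps − pb = 17 gives 17.25 + 0.25q − (913/14 - (5/14)q) = 17, so q' = 107.
Then pb = 913/14 − (5/14)·107 = 27 and ps = 17.25 + 0.25·107 = 44.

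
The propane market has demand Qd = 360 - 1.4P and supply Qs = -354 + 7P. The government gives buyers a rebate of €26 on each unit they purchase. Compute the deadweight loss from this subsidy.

Pre-subsidy: 360 - 1.4P = -354 + 7P gives P* = 85, Q* = 241.
With the rebate, buyers effectively pay Pb = Ps − 26, where Ps is the price sellers receive.
Demand in terms of Ps becomes Qd = 360 − 1.4(Ps − 26) = 396.4 - 1.4Ps. Setting this equal to supply: 396.4 - 1.4Ps = -354 + 7Ps, so Ps = 268/3.
Buyers pay Pb = 268/3 − 26 = 190/3; Q' = -354 + 7·(268/3) = 814/3.
The subsidy expands output by 814/3 − 241 = 91/3 past the efficient level; on those units the gap between marginal cost and willingness to pay runs from 0 up to 26.
DWL = ½ × 26 × 91/3 = 1183/3.

Deadweight loss = 1183/3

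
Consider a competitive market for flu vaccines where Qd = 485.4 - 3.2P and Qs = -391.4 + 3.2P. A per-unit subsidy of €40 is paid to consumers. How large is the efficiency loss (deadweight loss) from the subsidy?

Pre-subsidy: 485.4 - 3.2P = -391.4 + 3.2P gives P* = 137, Q* = 47.
With the rebate, buyers effectively pay Pb = Ps − 40, where Ps is the price sellers receive.
Demand in terms of Ps becomes Qd = 485.4 − 3.2(Ps − 40) = 613.4 - 3.2Ps. Setting this equal to supply: 613.4 - 3.2Ps = -391.4 + 3.2Ps, so Ps = 157.
Buyers pay Pb = 157 − 40 = 117; Q' = -391.4 + 3.2·157 = 111.
The subsidy expands output by 111 − 47 = 64 past the efficient level; on those units the gap between marginal cost and willingness to pay runs from 0 up to 40.
DWL = ½ × 40 × 64 = 1280.

Deadweight loss = €1280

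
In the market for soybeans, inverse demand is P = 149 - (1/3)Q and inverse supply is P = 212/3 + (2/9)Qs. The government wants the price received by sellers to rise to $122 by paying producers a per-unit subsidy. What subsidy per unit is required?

At a seller price of 122, quantity supplied is -318 + 4.5·122 = 231.
Buyers absorb 231 only when they pay Pb = 149 − (1/3)·231 = 72.
s = Ps − Pb = 122 − 72 = 50.

Required subsidy s = $50 per unit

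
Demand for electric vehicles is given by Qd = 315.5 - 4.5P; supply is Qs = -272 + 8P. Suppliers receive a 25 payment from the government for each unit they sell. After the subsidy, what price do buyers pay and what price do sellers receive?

Buyers pay 31; sellers receive 56

Pre-subsidy: 315.5 - 4.5P = -272 + 8P gives P* = 47, Q* = 104.
With the subsidy, sellers receive Ps = Pb + 25 for each unit, where Pb is the price buyers pay.
Supply in terms of Pb becomes Qs = -272 + 8(Pb + 25) = -72 + 8Pb. Setting this equal to demand: 315.5 - 4.5Pb = -72 + 8Pb, so Pb = 31.
Sellers receive Ps = 31 + 25 = 56; Q' = 315.5 − 4.5·31 = 176.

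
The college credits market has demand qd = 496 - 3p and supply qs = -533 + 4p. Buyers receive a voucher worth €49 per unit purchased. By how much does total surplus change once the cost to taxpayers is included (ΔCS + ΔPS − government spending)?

Pre-subsidy: 496 - 3p = -533 + 4p gives p* = 147, q* = 55.
With the rebate, buyers effectively pay pb = ps − 49, where ps is the price sellers receive.
Demand in terms of ps becomes qd = 496 − 3(ps − 49) = 643 - 3ps. Setting this equal to supply: 643 - 3ps = -533 + 4ps, so ps = 168.
Buyers pay pb = 168 − 49 = 119; q' = -533 + 4·168 = 139.
ΔCS = ½(55 + 139)(147 − 119) = 2716; ΔPS = ½(55 + 139)(168 − 147) = 2037.
Government spending = 49 × 139 = 6811.
Net change = 2716 + 2037 − 6811 = -2058. The loss equals the DWL triangle ½·49·84.

Net change in total surplus = -€2058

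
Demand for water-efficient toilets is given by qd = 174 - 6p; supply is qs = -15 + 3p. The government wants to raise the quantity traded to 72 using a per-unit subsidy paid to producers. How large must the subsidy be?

Required subsidy s = 12 per unit

At q = 72, invert demand for the buyer price: pb = (174 − 72)/6 = 17; invert supply for the seller price: ps = (72 − (-15))/3 = 29.
The subsidy must fill the gap: s = ps − pb = 29 − 17 = 12.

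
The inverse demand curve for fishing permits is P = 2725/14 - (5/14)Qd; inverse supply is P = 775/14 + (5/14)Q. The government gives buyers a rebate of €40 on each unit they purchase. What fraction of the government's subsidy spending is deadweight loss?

Pre-subsidy: 2725/14 - (5/14)Q = 775/14 + (5/14)Q gives Q* = 195 and P* = 125.
With the rebate, buyers effectively pay Pb = Ps − 40, where Ps is the price sellers receive.
On the curves, Pb = 2725/14 - (5/14)Q and Ps = 775/14 + (5/14)Q; the wedge Ps − Pb = 40 gives 775/14 + (5/14)Q − (2725/14 - (5/14)Q) = 40, so Q' = 251.
Then Pb = 2725/14 − (5/14)·251 = 105 and Ps = 775/14 + (5/14)·251 = 145.
ΔCS = ½(195 + 251)(125 − 105) = 4460; ΔPS = ½(195 + 251)(145 − 125) = 4460.
Government spending = 40 × 251 = 10040.
DWL = ½ × 40 × (251 − 195) = 1120; fraction = 1120 / 10040 = 28/251.

DWL / government spending = 28/251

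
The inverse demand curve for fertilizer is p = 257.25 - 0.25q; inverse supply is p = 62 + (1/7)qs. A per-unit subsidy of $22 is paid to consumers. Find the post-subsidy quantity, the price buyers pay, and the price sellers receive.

Pre-subsidy: 257.25 - 0.25q = 62 + (1/7)q gives q* = 497 and p* = 133.
With the rebate, buyers effectively pay pb = ps − 22, where ps is the price sellers receive.
On the curves, pb = 257.25 - 0.25q and ps = 62 + (1/7)q; the wedge ps − pb = 22 gives 62 + (1/7)q − (257.25 - 0.25q) = 22, so q' = 553.
Then pb = 257.25 − 0.25·553 = 119 and ps = 62 + (1/7)·553 = 141.

q' = 553; buyers pay $119; sellers receive $141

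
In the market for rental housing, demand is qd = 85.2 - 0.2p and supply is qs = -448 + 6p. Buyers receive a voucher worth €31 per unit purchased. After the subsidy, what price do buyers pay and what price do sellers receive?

Buyers pay €56; sellers receive €87

Pre-subsidy: 85.2 - 0.2p = -448 + 6p gives p* = 86, q* = 68.
With the rebate, buyers effectively pay pb = ps − 31, where ps is the price sellers receive.
Demand in terms of ps becomes qd = 85.2 − 0.2(ps − 31) = 91.4 - 0.2ps. Setting this equal to supply: 91.4 - 0.2ps = -448 + 6ps, so ps = 87.
Buyers pay pb = 87 − 31 = 56; q' = -448 + 6·87 = 74.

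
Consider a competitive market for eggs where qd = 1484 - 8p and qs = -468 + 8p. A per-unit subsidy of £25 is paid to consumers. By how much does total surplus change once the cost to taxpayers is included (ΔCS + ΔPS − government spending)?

Pre-subsidy: 1484 - 8p = -468 + 8p gives p* = 122, q* = 508.
With the rebate, buyers effectively pay pb = ps − 25, where ps is the price sellers receive.
Demand in terms of ps becomes qd = 1484 − 8(ps − 25) = 1684 - 8ps. Setting this equal to supply: 1684 - 8ps = -468 + 8ps, so ps = 134.5.
Buyers pay pb = 134.5 − 25 = 109.5; q' = -468 + 8·134.5 = 608.
ΔCS = ½(508 + 608)(122 − 109.5) = 6975; ΔPS = ½(508 + 608)(134.5 − 122) = 6975.
Government spending = 25 × 608 = 15200.
Net change = 6975 + 6975 − 15200 = -1250. The loss equals the DWL triangle ½·25·100.

Net change in total surplus = -£1250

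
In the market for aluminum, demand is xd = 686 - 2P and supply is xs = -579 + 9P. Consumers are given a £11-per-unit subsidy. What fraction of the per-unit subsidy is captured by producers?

Pre-subsidy: 686 - 2P = -579 + 9P gives P* = 115, x* = 456.
With the rebate, buyers effectively pay Pb = Ps − 11, where Ps is the price sellers receive.
Demand in terms of Ps becomes xd = 686 − 2(Ps − 11) = 708 - 2Ps. Setting this equal to supply: 708 - 2Ps = -579 + 9Ps, so Ps = 117.
Buyers pay Pb = 117 − 11 = 106; x' = -579 + 9·117 = 474.
Buyers' price falls by P* − Pb = 115 − 106 = 9; sellers' price rises by Ps − P* = 117 − 115 = 2.
So producers capture 2/11 = 2/11 of each unit of subsidy.

Producer share = 2/11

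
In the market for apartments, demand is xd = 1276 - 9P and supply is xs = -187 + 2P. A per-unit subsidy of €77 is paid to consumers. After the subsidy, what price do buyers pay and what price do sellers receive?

Pre-subsidy: 1276 - 9P = -187 + 2P gives P* = 133, x* = 79.
With the rebate, buyers effectively pay Pb = Ps − 77, where Ps is the price sellers receive.
Demand in terms of Ps becomes xd = 1276 − 9(Ps − 77) = 1969 - 9Ps. Setting this equal to supply: 1969 - 9Ps = -187 + 2Ps, so Ps = 196.
Buyers pay Pb = 196 − 77 = 119; x' = -187 + 2·196 = 205.

Buyers pay €119; sellers receive €196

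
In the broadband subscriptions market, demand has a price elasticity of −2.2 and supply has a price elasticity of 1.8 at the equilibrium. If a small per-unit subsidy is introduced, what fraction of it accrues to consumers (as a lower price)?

Consumer share = 0.45

For a small subsidy around the equilibrium, the benefit split depends on the relative slopes, which at a point are proportional to the elasticities.
Buyer share = εs/(εs + |εd|) = 1.8/(1.8 + 2.2) = 0.45; seller share = |εd|/(εs + |εd|) = 0.55.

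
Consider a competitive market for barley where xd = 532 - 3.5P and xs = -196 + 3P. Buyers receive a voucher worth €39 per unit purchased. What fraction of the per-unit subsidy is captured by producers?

Pre-subsidy: 532 - 3.5P = -196 + 3P gives P* = 112, x* = 140.
With the rebate, buyers effectively pay Pb = Ps − 39, where Ps is the price sellers receive.
Demand in terms of Ps becomes xd = 532 − 3.5(Ps − 39) = 668.5 - 3.5Ps. Setting this equal to supply: 668.5 - 3.5Ps = -196 + 3Ps, so Ps = 133.
Buyers pay Pb = 133 − 39 = 94; x' = -196 + 3·133 = 203.
Buyers' price falls by P* − Pb = 112 − 94 = 18; sellers' price rises by Ps − P* = 133 − 112 = 21.
So producers capture 21/39 = 7/13 of each unit of subsidy.

Producer share = 7/13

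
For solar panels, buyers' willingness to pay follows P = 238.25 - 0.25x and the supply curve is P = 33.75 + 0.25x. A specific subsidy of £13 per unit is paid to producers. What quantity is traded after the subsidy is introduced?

Pre-subsidy: 238.25 - 0.25x = 33.75 + 0.25x gives x* = 409 and P* = 136.
With the subsidy, sellers receive Ps = Pb + 13 for each unit, where Pb is the price buyers pay.
On the curves, Pb = 238.25 - 0.25x and Ps = 33.75 + 0.25x; the wedge Ps − Pb = 13 gives 33.75 + 0.25x − (238.25 - 0.25x) = 13, so x' = 435.
Then Pb = 238.25 − 0.25·435 = 129.5 and Ps = 33.75 + 0.25·435 = 142.5.

x' = 435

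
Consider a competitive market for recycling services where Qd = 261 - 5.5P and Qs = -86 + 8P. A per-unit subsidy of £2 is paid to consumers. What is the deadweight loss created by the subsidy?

Deadweight loss = 176/27

Pre-subsidy: 261 - 5.5P = -86 + 8P gives P* = 694/27, Q* = 3230/27.
With the rebate, buyers effectively pay Pb = Ps − 2, where Ps is the price sellers receive.
Demand in terms of Ps becomes Qd = 261 − 5.5(Ps − 2) = 272 - 5.5Ps. Setting this equal to supply: 272 - 5.5Ps = -86 + 8Ps, so Ps = 716/27.
Buyers pay Pb = 716/27 − 2 = 662/27; Q' = -86 + 8·(716/27) = 3406/27.
The subsidy expands output by 3406/27 − 3230/27 = 176/27 past the efficient level; on those units the gap between marginal cost and willingness to pay runs from 0 up to 2.
DWL = ½ × 2 × 176/27 = 176/27.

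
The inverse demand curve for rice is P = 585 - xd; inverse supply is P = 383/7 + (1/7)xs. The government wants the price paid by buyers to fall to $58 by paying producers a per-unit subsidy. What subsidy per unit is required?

Required subsidy s = $72 per unit

At a buyer price of 58, quantity demanded is 585 − 1·58 = 527.
Sellers supply 527 only when they receive Ps = 383/7 + (1/7)·527 = 130.
s = Ps − Pb = 130 − 58 = 72.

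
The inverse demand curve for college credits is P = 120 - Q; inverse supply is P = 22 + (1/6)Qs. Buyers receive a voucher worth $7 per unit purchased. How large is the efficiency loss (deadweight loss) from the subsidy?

Pre-subsidy: 120 - Q = 22 + (1/6)Q gives Q* = 84 and P* = 36.
With the rebate, buyers effectively pay Pb = Ps − 7, where Ps is the price sellers receive.
On the curves, Pb = 120 - Q and Ps = 22 + (1/6)Q; the wedge Ps − Pb = 7 gives 22 + (1/6)Q − (120 - Q) = 7, so Q' = 90.
Then Pb = 120 − 1·90 = 30 and Ps = 22 + (1/6)·90 = 37.
The subsidy expands output by 90 − 84 = 6 past the efficient level; on those units the gap between marginal cost and willingness to pay runs from 0 up to 7.
DWL = ½ × 7 × 6 = 21.

Deadweight loss = $21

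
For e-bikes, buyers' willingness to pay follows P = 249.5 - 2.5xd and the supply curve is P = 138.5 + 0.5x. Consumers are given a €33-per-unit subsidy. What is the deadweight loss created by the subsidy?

Deadweight loss = €181.5

Pre-subsidy: 249.5 - 2.5x = 138.5 + 0.5x gives x* = 37 and P* = 157.
With the rebate, buyers effectively pay Pb = Ps − 33, where Ps is the price sellers receive.
On the curves, Pb = 249.5 - 2.5x and Ps = 138.5 + 0.5x; the wedge Ps − Pb = 33 gives 138.5 + 0.5x − (249.5 - 2.5x) = 33, so x' = 48.
Then Pb = 249.5 − 2.5·48 = 129.5 and Ps = 138.5 + 0.5·48 = 162.5.
The subsidy expands output by 48 − 37 = 11 past the efficient level; on those units the gap between marginal cost and willingness to pay runs from 0 up to 33.
DWL = ½ × 33 × 11 = 181.5.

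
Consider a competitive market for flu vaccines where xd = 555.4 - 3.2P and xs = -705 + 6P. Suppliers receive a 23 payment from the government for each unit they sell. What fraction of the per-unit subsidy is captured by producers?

Pre-subsidy: 555.4 - 3.2P = -705 + 6P gives P* = 137, x* = 117.
With the subsidy, sellers receive Ps = Pb + 23 for each unit, where Pb is the price buyers pay.
Supply in terms of Pb becomes xs = -705 + 6(Pb + 23) = -567 + 6Pb. Setting this equal to demand: 555.4 - 3.2Pb = -567 + 6Pb, so Pb = 122.
Sellers receive Ps = 122 + 23 = 145; x' = 555.4 − 3.2·122 = 165.
Buyers' price falls by P* − Pb = 137 − 122 = 15; sellers' price rises by Ps − P* = 145 − 137 = 8.
So producers capture 8/23 = 8/23 of each unit of subsidy.

Producer share = 8/23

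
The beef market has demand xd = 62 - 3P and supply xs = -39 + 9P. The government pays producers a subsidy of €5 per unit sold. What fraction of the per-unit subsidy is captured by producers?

Pre-subsidy: 62 - 3P = -39 + 9P gives P* = 101/12, x* = 36.75.
With the subsidy, sellers receive Ps = Pb + 5 for each unit, where Pb is the price buyers pay.
Supply in terms of Pb becomes xs = -39 + 9(Pb + 5) = 6 + 9Pb. Setting this equal to demand: 62 - 3Pb = 6 + 9Pb, so Pb = 14/3.
Sellers receive Ps = 14/3 + 5 = 29/3; x' = 62 − 3·(14/3) = 48.
Buyers' price falls by P* − Pb = 101/12 − 14/3 = 3.75; sellers' price rises by Ps − P* = 29/3 − 101/12 = 1.25.
So producers capture 1.25/5 = 0.25 of each unit of subsidy.

Producer share = 0.25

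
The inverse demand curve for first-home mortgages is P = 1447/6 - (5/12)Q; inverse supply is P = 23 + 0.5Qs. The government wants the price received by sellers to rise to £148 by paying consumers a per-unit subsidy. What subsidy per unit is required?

At a seller price of 148, quantity supplied is -46 + 2·148 = 250.
Buyers absorb 250 only when they pay Pb = 1447/6 − (5/12)·250 = 137.
s = Ps − Pb = 148 − 137 = 11.

Required subsidy s = £11 per unit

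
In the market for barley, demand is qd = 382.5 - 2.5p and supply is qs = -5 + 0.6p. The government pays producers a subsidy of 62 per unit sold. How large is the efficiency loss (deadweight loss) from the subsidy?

Pre-subsidy: 382.5 - 2.5p = -5 + 0.6p gives p* = 125, q* = 70.
With the subsidy, sellers receive ps = pb + 62 for each unit, where pb is the price buyers pay.
Supply in terms of pb becomes qs = -5 + 0.6(pb + 62) = 32.2 + 0.6pb. Setting this equal to demand: 382.5 - 2.5pb = 32.2 + 0.6pb, so pb = 113.
Sellers receive ps = 113 + 62 = 175; q' = 382.5 − 2.5·113 = 100.
The subsidy expands output by 100 − 70 = 30 past the efficient level; on those units the gap between marginal cost and willingness to pay runs from 0 up to 62.
DWL = ½ × 62 × 30 = 930.

Deadweight loss = 930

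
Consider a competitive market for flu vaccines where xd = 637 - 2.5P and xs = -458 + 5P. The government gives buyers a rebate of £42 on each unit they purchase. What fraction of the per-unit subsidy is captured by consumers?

Pre-subsidy: 637 - 2.5P = -458 + 5P gives P* = 146, x* = 272.
With the rebate, buyers effectively pay Pb = Ps − 42, where Ps is the price sellers receive.
Demand in terms of Ps becomes xd = 637 − 2.5(Ps − 42) = 742 - 2.5Ps. Setting this equal to supply: 742 - 2.5Ps = -458 + 5Ps, so Ps = 160.
Buyers pay Pb = 160 − 42 = 118; x' = -458 + 5·160 = 342.
Buyers' price falls by P* − Pb = 146 − 118 = 28; sellers' price rises by Ps − P* = 160 − 146 = 14.
So consumers capture 28/42 = 2/3 of each unit of subsidy.

Consumer share = 2/3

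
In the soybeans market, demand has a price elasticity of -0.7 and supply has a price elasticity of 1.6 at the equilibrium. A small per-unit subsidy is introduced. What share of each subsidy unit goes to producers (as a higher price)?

Producer share = 7/23

For a small subsidy around the equilibrium, the benefit split depends on the relative slopes, which at a point are proportional to the elasticities.
Buyer share = εs/(εs + |εd|) = 1.6/(1.6 + 0.7) = 16/23; seller share = |εd|/(εs + |εd|) = 7/23.
So producers capture 7/23 of the subsidy.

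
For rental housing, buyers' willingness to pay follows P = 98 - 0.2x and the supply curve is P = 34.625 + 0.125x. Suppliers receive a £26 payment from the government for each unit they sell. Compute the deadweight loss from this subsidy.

Pre-subsidy: 98 - 0.2x = 34.625 + 0.125x gives x* = 195 and P* = 59.
With the subsidy, sellers receive Ps = Pb + 26 for each unit, where Pb is the price buyers pay.
On the curves, Pb = 98 - 0.2x and Ps = 34.625 + 0.125x; the wedge Ps − Pb = 26 gives 34.625 + 0.125x − (98 - 0.2x) = 26, so x' = 275.
Then Pb = 98 − 0.2·275 = 43 and Ps = 34.625 + 0.125·275 = 69.
The subsidy expands output by 275 − 195 = 80 past the efficient level; on those units the gap between marginal cost and willingness to pay runs from 0 up to 26.
DWL = ½ × 26 × 80 = 1040.

Deadweight loss = £1040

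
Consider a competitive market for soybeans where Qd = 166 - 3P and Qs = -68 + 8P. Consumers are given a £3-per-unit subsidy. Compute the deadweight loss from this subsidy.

Deadweight loss = 108/11

Pre-subsidy: 166 - 3P = -68 + 8P gives P* = 234/11, Q* = 1124/11.
With the rebate, buyers effectively pay Pb = Ps − 3, where Ps is the price sellers receive.
Demand in terms of Ps becomes Qd = 166 − 3(Ps − 3) = 175 - 3Ps. Setting this equal to supply: 175 - 3Ps = -68 + 8Ps, so Ps = 243/11.
Buyers pay Pb = 243/11 − 3 = 210/11; Q' = -68 + 8·(243/11) = 1196/11.
The subsidy expands output by 1196/11 − 1124/11 = 72/11 past the efficient level; on those units the gap between marginal cost and willingness to pay runs from 0 up to 3.
DWL = ½ × 3 × 72/11 = 108/11.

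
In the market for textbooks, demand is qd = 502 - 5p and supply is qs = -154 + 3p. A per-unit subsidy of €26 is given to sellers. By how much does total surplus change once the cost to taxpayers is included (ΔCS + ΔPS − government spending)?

Pre-subsidy: 502 - 5p = -154 + 3p gives p* = 82, q* = 92.
With the subsidy, sellers receive ps = pb + 26 for each unit, where pb is the price buyers pay.
Supply in terms of pb becomes qs = -154 + 3(pb + 26) = -76 + 3pb. Setting this equal to demand: 502 - 5pb = -76 + 3pb, so pb = 72.25.
Sellers receive ps = 72.25 + 26 = 98.25; q' = 502 − 5·72.25 = 140.75.
ΔCS = ½(92 + 140.75)(82 − 72.25) = 1134.65625; ΔPS = ½(92 + 140.75)(98.25 − 82) = 1891.09375.
Government spending = 26 × 140.75 = 3659.5.
Net change = 1134.65625 + 1891.09375 − 3659.5 = -633.75. The loss equals the DWL triangle ½·26·48.75.

Net change in total surplus = -€633.75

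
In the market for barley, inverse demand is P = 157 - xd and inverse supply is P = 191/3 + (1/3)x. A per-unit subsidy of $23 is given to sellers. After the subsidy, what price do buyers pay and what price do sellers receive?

Buyers pay $69.75; sellers receive $92.75

Pre-subsidy: 157 - x = 191/3 + (1/3)x gives x* = 70 and P* = 87.
With the subsidy, sellers receive Ps = Pb + 23 for each unit, where Pb is the price buyers pay.
On the curves, Pb = 157 - x and Ps = 191/3 + (1/3)x; the wedge Ps − Pb = 23 gives 191/3 + (1/3)x − (157 - x) = 23, so x' = 87.25.
Then Pb = 157 − 1·87.25 = 69.75 and Ps = 191/3 + (1/3)·87.25 = 92.75.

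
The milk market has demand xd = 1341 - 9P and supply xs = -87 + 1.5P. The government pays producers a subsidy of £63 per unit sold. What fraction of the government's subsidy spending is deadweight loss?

DWL / government spending = 9/44

Pre-subsidy: 1341 - 9P = -87 + 1.5P gives P* = 136, x* = 117.
With the subsidy, sellers receive Ps = Pb + 63 for each unit, where Pb is the price buyers pay.
Supply in terms of Pb becomes xs = -87 + 1.5(Pb + 63) = 7.5 + 1.5Pb. Setting this equal to demand: 1341 - 9Pb = 7.5 + 1.5Pb, so Pb = 127.
Sellers receive Ps = 127 + 63 = 190; x' = 1341 − 9·127 = 198.
ΔCS = ½(117 + 198)(136 − 127) = 1417.5; ΔPS = ½(117 + 198)(190 − 136) = 8505.
Government spending = 63 × 198 = 12474.
DWL = ½ × 63 × (198 − 117) = 2551.5; fraction = 2551.5 / 12474 = 9/44.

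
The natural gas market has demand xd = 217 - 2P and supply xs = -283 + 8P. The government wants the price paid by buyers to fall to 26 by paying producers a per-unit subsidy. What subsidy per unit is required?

At a buyer price of 26, quantity demanded is 217 − 2·26 = 165.
Sellers supply 165 only when they receive Ps with -283 + 8·Ps = 165, i.e. Ps = 56.
s = Ps − Pb = 56 − 26 = 30.

Required subsidy s = 30 per unit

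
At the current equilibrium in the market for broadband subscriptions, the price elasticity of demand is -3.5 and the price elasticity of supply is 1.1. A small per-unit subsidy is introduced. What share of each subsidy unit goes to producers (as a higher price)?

Producer share = 35/46

For a small subsidy around the equilibrium, the benefit split depends on the relative slopes, which at a point are proportional to the elasticities.
Buyer share = εs/(εs + |εd|) = 1.1/(1.1 + 3.5) = 11/46; seller share = |εd|/(εs + |εd|) = 35/46.
So producers capture 35/46 of the subsidy.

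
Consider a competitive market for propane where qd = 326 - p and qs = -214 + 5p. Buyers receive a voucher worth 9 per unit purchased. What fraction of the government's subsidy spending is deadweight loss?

DWL / government spending = 15/974

Pre-subsidy: 326 - p = -214 + 5p gives p* = 90, q* = 236.
With the rebate, buyers effectively pay pb = ps − 9, where ps is the price sellers receive.
Demand in terms of ps becomes qd = 326 − 1(ps − 9) = 335 - ps. Setting this equal to supply: 335 - ps = -214 + 5ps, so ps = 91.5.
Buyers pay pb = 91.5 − 9 = 82.5; q' = -214 + 5·91.5 = 243.5.
ΔCS = ½(236 + 243.5)(90 − 82.5) = 1798.125; ΔPS = ½(236 + 243.5)(91.5 − 90) = 359.625.
Government spending = 9 × 243.5 = 2191.5.
DWL = ½ × 9 × (243.5 − 236) = 33.75; fraction = 33.75 / 2191.5 = 15/974.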